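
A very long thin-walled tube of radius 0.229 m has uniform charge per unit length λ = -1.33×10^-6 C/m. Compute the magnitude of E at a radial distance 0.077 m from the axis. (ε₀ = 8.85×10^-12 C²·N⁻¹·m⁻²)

Coaxial Gaussian cylinder, radius r = 0.077 m, length L (r < 0.229 m, inside the shell).
All the surface charge lies outside this cylinder: Q_enc = 0, hence E = 0.

E = 0 (no enclosed charge)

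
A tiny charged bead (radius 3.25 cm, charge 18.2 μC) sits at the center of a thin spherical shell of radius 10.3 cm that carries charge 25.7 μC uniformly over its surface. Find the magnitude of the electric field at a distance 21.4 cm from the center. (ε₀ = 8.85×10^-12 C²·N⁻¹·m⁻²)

E ≈ 8.62e6 V/m

By spherical symmetry E is radial; choose a Gaussian sphere of radius r = 21.4 cm (r > 10.3 cm, enclosing both).
Q_enc = (18.2 μC) + (25.7 μC) = 4.39e-5 C.
Since E is radial and uniform over the Gaussian sphere, Φ = E·4πr² = Q_enc/ε₀.
E = |Q_enc|/(4πε₀r²) = (4.39×10^-5)/(4π·8.85×10^-12·(0.214)²) = 8.62×10^6 N/C.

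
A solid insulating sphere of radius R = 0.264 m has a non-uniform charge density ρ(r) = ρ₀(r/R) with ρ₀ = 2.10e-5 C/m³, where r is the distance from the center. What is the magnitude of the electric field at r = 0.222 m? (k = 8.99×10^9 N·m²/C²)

|E| ≈ 1.11×10^5 N/C

Symmetry ⇒ E = E(r) r̂. Gaussian sphere of radius r = 0.222 m (r < R).
Q_enc = ∫₀^r ρ(r')·4πr'² dr' = (4πρ₀/R) ∫₀^r r'^3 dr' = 4πρ₀ r^4/(4·R) = 6.07×10^-7 C.
Since E is radial and uniform over the Gaussian sphere, Φ = E·4πr² = Q_enc/ε₀.
E = k|Q_enc|/r² = (8.99×10^9)(6.07×10^-7)/(0.222)² = 1.11×10^5 N/C.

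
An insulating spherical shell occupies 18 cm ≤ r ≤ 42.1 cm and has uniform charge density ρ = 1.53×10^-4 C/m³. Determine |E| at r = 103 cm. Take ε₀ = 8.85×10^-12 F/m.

Use a concentric Gaussian sphere at r = 103 cm (r > 42.1 cm, enclosing the whole shell).
Q_enc = ρ·(4π/3)(b³ − a³) = (1.53×10^-4)·(4π/3)·((0.421)³ − (0.18)³) = 4.408e-5 C.
Since E is radial and uniform over the Gaussian sphere, Φ = E·4πr² = Q_enc/ε₀.
E = |Q_enc|/(4πε₀r²) = (4.408e-5)/(4π·8.85×10^-12·(1.03)²) = 3.74×10^5 N/C.

E ≈ 3.74×10^5 N/C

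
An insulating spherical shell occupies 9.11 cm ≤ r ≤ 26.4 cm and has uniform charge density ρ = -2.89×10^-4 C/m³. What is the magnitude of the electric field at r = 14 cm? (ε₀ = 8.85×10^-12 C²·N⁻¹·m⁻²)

Take a concentric spherical Gaussian surface of radius r = 14 cm (within the shell material, 9.11 cm < r < 26.4 cm).
Enclosed charge is the volume from a to r: Q_enc = (4π/3)ρ(r³ − a³) = -2.407×10^-6 C.
Since E is radial and uniform over the Gaussian sphere, Φ = E·4πr² = Q_enc/ε₀.
E = |Q_enc|/(4πε₀r²) = (2.407×10^-6)/(4π·8.85×10^-12·(0.14)²) = 1.10×10^6 N/C.

|E| = 1.10e6 N/C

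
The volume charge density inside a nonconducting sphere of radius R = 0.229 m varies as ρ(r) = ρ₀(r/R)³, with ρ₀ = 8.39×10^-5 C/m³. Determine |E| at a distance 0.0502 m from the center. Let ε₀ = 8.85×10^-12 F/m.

Symmetry ⇒ E = E(r) r̂. Gaussian sphere of radius r = 0.0502 m (r < R).
Q_enc = ∫₀^r ρ(r')·4πr'² dr' = (4πρ₀/R³) ∫₀^r r'^5 dr' = 4πρ₀ r^6/(6·R³) = 2.342×10^-10 C.
By Gauss's law, ∮E·dA = E·4πr² = Q_enc/ε₀.
E = |Q_enc|/(4πε₀r²) = (2.342×10^-10)/(4π·8.85×10^-12·(0.0502)²) = 836 N/C.

E = 836 V/m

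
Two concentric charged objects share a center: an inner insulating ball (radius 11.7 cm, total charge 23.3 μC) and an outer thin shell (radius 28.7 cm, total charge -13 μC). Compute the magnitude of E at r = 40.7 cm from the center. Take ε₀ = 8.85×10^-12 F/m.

|E| = 5.59×10^5 N/C

Symmetry ⇒ E = E(r) r̂. Gaussian sphere of radius r = 40.7 cm (r > 28.7 cm, enclosing both).
Q_enc = (23.3 μC) + (-13 μC) = 1.03×10^-5 C.
By Gauss's law, ∮E·dA = E·4πr² = Q_enc/ε₀.
E = |Q_enc|/(4πε₀r²) = (1.03×10^-5)/(4π·8.85×10^-12·(0.407)²) = 5.59×10^5 N/C.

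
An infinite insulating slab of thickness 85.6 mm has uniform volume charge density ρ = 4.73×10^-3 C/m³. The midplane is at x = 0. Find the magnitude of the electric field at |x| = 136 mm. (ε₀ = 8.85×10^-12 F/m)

The point |x| = 136 mm lies outside the slab (half-thickness 0.0428 m). A symmetric pillbox spanning the full slab encloses Q_enc = ρ·d·A.
Flux = 2EA ⇒ E = |ρ|d/(2ε₀), independent of distance outside.
E = (4.73e-3)(0.0856)/(2·8.85×10^-12) = 2.29×10^7 N/C.

|E| = 2.29×10^7 N/C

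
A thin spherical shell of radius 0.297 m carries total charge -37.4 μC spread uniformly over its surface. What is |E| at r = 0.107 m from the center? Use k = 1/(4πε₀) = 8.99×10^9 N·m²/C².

Use a concentric Gaussian sphere at r = 0.107 m (inside the shell, r < 0.297 m).
All the charge is outside the Gaussian surface: Q_enc = 0, hence E = 0 everywhere inside the shell.

|E| = 0 V/m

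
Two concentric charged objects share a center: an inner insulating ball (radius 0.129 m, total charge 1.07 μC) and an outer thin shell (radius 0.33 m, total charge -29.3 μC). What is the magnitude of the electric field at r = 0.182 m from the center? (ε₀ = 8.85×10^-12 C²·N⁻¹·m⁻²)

2.90e5 N/C

Take a concentric spherical Gaussian surface of radius r = 0.182 m (between the bodies, 0.129 m < r < 0.33 m).
Only the inner charge is enclosed; the outer shell contributes nothing inside itself. Q_enc = 1.07 μC = 1.07×10^-6 C.
Applying ∮E·dA = Q_enc/ε₀ with Φ = E(4πr²):
E = |Q_enc|/(4πε₀r²) = (1.07e-6)/(4π·8.85×10^-12·(0.182)²) = 2.90×10^5 N/C.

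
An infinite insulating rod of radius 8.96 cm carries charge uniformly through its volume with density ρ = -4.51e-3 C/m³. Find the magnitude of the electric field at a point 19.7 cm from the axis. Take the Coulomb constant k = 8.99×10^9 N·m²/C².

Take a coaxial cylindrical Gaussian surface of radius r = 19.7 cm and length L (r > 8.96 cm, full cross-section enclosed).
λ_enc = ρ·πR² = (-4.51e-3)π(0.0896)² = -1.137e-4 C/m.
Since E is radial and uniform over the curved surface, Φ = E·2πrL = Q_enc/ε₀ = λ_enc L/ε₀.
E = 2k|λ_enc|/r = 2(8.99×10^9)(1.137e-4)/(0.197) = 1.04×10^7 N/C.

E = 1.04×10^7 N/C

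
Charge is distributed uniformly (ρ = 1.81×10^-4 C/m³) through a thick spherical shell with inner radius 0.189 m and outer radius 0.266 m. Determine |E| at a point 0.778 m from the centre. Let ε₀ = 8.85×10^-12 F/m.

Symmetry ⇒ E = E(r) r̂. Gaussian sphere of radius r = 0.778 m (r > 0.266 m, enclosing the whole shell).
Q_enc = ρ·(4π/3)(b³ − a³) = (1.81×10^-4)·(4π/3)·((0.266)³ − (0.189)³) = 9.151×10^-6 C.
Gauss's law: E·4πr² = Q_enc/ε₀.
E = |Q_enc|/(4πε₀r²) = (9.151×10^-6)/(4π·8.85×10^-12·(0.778)²) = 1.36×10^5 N/C.

1.36e5 V/m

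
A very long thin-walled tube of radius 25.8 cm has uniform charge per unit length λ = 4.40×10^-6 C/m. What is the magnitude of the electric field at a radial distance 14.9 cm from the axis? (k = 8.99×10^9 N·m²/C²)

Choose a coaxial cylinder of radius r = 14.9 cm (arbitrary length L) as the Gaussian surface (r < 25.8 cm, inside the shell).
No charge is enclosed, so Gauss's law gives E·2πrL = 0 ⇒ E = 0.

E = 0 (no enclosed charge)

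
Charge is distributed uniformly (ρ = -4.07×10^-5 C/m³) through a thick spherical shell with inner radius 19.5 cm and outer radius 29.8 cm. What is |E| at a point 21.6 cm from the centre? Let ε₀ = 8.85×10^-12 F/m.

|E| ≈ 8.75e4 N/C

By spherical symmetry E is radial; choose a Gaussian sphere of radius r = 21.6 cm (within the shell material, 19.5 cm < r < 29.8 cm).
Enclosed charge is the volume from a to r: Q_enc = (4π/3)ρ(r³ − a³) = -4.54×10^-7 C.
Applying ∮E·dA = Q_enc/ε₀ with Φ = E(4πr²):
E = |Q_enc|/(4πε₀r²) = (4.54e-7)/(4π·8.85×10^-12·(0.216)²) = 8.75×10^4 N/C.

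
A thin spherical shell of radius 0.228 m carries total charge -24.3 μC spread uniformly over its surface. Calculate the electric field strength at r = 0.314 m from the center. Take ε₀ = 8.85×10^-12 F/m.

Symmetry ⇒ E = E(r) r̂. Gaussian sphere of radius r = 0.314 m (r > 0.228 m).
The entire shell is enclosed: Q_enc = -2.43e-5 C.
Gauss's law: E·4πr² = Q_enc/ε₀.
E = |Q_enc|/(4πε₀r²) = (2.43e-5)/(4π·8.85×10^-12·(0.314)²) = 2.22e6 N/C.

E = 2.22e6 N/C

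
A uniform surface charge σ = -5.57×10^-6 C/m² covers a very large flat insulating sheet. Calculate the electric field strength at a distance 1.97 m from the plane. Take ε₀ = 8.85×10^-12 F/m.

E ≈ 3.15×10^5 V/m

Choose a cylindrical pillbox piercing the sheet, end faces (area A) parallel to it.
Only the two end caps contribute flux: Φ = 2EA. With Q_enc = σA, Gauss's law gives E = |σ|/(2ε₀).
E = |σ|/(2ε₀) = (5.57×10^-6)/(2·8.85×10^-12) = 3.15×10^5 N/C.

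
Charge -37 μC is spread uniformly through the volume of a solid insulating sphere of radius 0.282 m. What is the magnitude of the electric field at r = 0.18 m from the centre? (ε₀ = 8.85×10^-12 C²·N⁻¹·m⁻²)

E = 2.67×10^6 N/C

By spherical symmetry E is radial; choose a Gaussian sphere of radius r = 0.18 m (r < R).
Only the charge within r is enclosed: Q_enc = Q·(r/R)³ = (-37 μC)·(0.18 m/0.282 m)³ = -9.622e-6 C.
Applying ∮E·dA = Q_enc/ε₀ with Φ = E(4πr²):
E = |Q_enc|/(4πε₀r²) = (9.622×10^-6)/(4π·8.85×10^-12·(0.18)²) = 2.67×10^6 N/C.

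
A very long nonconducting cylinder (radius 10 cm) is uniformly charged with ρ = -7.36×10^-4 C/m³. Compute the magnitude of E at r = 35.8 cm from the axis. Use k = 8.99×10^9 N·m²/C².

1.16×10^6 N/C

Coaxial Gaussian cylinder, radius r = 35.8 cm, length L (r > 10 cm, full cross-section enclosed).
λ_enc = ρ·πR² = (-7.36×10^-4)π(0.1)² = -2.312×10^-5 C/m.
By Gauss's law (flux through the curved wall only), E·2πrL = λ_enc L/ε₀.
E = 2k|λ_enc|/r = 2(8.99×10^9)(2.312×10^-5)/(0.358) = 1.16×10^6 N/C.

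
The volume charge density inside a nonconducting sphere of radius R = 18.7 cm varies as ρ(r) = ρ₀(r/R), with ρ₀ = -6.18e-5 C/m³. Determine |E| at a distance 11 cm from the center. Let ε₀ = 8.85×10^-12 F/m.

1.13×10^5 N/C

Symmetry ⇒ E = E(r) r̂. Gaussian sphere of radius r = 11 cm (r < R).
Integrate the density: Q_enc = 4π ∫₀^r ρ₀(r'/R)^1 r'² dr' = 4πρ₀ r^4/(4·R) = -1.52e-7 C.
By Gauss's law, ∮E·dA = E·4πr² = Q_enc/ε₀.
E = |Q_enc|/(4πε₀r²) = (1.52×10^-7)/(4π·8.85×10^-12·(0.11)²) = 1.13e5 N/C.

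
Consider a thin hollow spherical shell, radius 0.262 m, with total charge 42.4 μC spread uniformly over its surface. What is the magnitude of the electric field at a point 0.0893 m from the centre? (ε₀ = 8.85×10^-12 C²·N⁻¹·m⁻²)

Take a concentric spherical Gaussian surface of radius r = 0.0893 m (inside the shell, r < 0.262 m).
No charge lies within this surface, so Q_enc = 0 and Gauss's law gives E·4πr² = 0 ⇒ E = 0.

|E| = 0 V/m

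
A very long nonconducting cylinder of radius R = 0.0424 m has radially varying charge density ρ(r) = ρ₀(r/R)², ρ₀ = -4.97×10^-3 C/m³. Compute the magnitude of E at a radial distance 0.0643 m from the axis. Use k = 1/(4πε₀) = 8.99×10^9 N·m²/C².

Coaxial Gaussian cylinder, radius r = 0.0643 m, length L (r > R, full charge per length enclosed).
λ_enc = 2π ∫₀^R ρ₀(r'/R)^2 r' dr' = 2πρ₀R²/4 = -1.403×10^-5 C/m.
Applying ∮E·dA = Q_enc/ε₀ with the end caps contributing no flux:
E = 2k|λ_enc|/r = 2(8.99×10^9)(1.403×10^-5)/(0.0643) = 3.92e6 N/C.

3.92×10^6 N/C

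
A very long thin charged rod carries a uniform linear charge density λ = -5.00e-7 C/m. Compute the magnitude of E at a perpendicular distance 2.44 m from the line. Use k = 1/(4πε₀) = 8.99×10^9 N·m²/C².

3.68×10^3 V/m

Choose a coaxial cylinder of radius r = 2.44 m (arbitrary length L) as the Gaussian surface.
Q_enc = λL, so λ_enc = -5.00e-7 C/m.
Gauss's law: E·2πrL = λ_enc L/ε₀.
E = 2k|λ_enc|/r = 2(8.99×10^9)(5.00×10^-7)/(2.44) = 3.68e3 N/C.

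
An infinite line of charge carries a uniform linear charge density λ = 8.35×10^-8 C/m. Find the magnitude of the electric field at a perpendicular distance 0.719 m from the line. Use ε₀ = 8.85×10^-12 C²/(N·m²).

E = 2.09e3 N/C

Take a coaxial cylindrical Gaussian surface of radius r = 0.719 m and length L.
Q_enc = λL, so λ_enc = 8.35×10^-8 C/m.
Applying ∮E·dA = Q_enc/ε₀ with the end caps contributing no flux:
E = |λ_enc|/(2πε₀r) = (8.35e-8)/(2π·8.85×10^-12·0.719) = 2.09×10^3 N/C.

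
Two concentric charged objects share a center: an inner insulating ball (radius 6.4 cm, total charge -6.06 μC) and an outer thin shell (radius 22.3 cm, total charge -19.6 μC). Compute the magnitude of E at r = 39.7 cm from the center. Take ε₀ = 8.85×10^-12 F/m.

1.46e6 N/C

By spherical symmetry E is radial; choose a Gaussian sphere of radius r = 39.7 cm (r > 22.3 cm, enclosing both).
Q_enc = (-6.06 μC) + (-19.6 μC) = -2.566×10^-5 C.
By Gauss's law, ∮E·dA = E·4πr² = Q_enc/ε₀.
E = |Q_enc|/(4πε₀r²) = (2.566×10^-5)/(4π·8.85×10^-12·(0.397)²) = 1.46×10^6 N/C.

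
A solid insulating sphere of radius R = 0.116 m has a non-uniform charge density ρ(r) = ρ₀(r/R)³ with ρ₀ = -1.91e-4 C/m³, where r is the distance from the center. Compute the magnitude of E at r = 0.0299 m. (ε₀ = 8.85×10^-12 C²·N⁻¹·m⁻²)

1.84×10^3 N/C

Use a concentric Gaussian sphere at r = 0.0299 m (r < R).
Q_enc = ∫₀^r ρ(r')·4πr'² dr' = (4πρ₀/R³) ∫₀^r r'^5 dr' = 4πρ₀ r^6/(6·R³) = -1.831e-10 C.
Gauss's law: E·4πr² = Q_enc/ε₀.
E = |Q_enc|/(4πε₀r²) = (1.831×10^-10)/(4π·8.85×10^-12·(0.0299)²) = 1.84e3 N/C.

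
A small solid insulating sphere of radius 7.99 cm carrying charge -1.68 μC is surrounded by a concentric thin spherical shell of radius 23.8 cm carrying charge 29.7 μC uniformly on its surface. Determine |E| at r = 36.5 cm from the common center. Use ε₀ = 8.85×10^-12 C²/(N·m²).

1.89×10^6 N/C

Symmetry ⇒ E = E(r) r̂. Gaussian sphere of radius r = 36.5 cm (r > 23.8 cm, enclosing both).
Q_enc = (-1.68 μC) + (29.7 μC) = 2.802e-5 C.
Gauss's law: E·4πr² = Q_enc/ε₀.
E = |Q_enc|/(4πε₀r²) = (2.802e-5)/(4π·8.85×10^-12·(0.365)²) = 1.89×10^6 N/C.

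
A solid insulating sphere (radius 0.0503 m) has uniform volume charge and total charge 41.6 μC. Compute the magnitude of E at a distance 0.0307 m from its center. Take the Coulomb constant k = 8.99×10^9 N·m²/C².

|E| ≈ 9.02×10^7 N/C

By spherical symmetry E is radial; choose a Gaussian sphere of radius r = 0.0307 m (r < R).
For a uniform sphere the enclosed fraction is (r/R)³, so Q_enc = (41.6 μC)(0.0307/0.0503)³ = 9.458×10^-6 C.
Applying ∮E·dA = Q_enc/ε₀ with Φ = E(4πr²):
E = k|Q_enc|/r² = (8.99×10^9)(9.458×10^-6)/(0.0307)² = 9.02e7 N/C.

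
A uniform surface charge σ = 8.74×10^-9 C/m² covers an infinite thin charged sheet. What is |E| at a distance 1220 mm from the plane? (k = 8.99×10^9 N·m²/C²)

Choose a cylindrical pillbox piercing the sheet, end faces (area A) parallel to it.
Flux Φ = 2EA and Q_enc = σA, so 2EA = σA/ε₀ ⇒ E = |σ|/(2ε₀), independent of distance.
E = 2πk|σ| = 2π(8.99×10^9)(8.74e-9) = 494 N/C.

494 V/m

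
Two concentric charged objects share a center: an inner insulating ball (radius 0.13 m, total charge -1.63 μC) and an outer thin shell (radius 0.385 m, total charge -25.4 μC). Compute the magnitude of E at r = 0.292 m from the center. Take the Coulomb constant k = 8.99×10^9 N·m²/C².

E = 1.72×10^5 N/C

Symmetry ⇒ E = E(r) r̂. Gaussian sphere of radius r = 0.292 m (between the bodies, 0.13 m < r < 0.385 m).
The shell at 0.385 m lies outside the Gaussian surface, so Q_enc = -1.63 μC = -1.63×10^-6 C.
By Gauss's law, ∮E·dA = E·4πr² = Q_enc/ε₀.
E = k|Q_enc|/r² = (8.99×10^9)(1.63×10^-6)/(0.292)² = 1.72×10^5 N/C.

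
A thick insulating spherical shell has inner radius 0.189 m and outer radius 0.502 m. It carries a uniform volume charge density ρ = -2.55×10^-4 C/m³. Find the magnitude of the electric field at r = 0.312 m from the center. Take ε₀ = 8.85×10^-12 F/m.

Use a concentric Gaussian sphere at r = 0.312 m (within the shell material, 0.189 m < r < 0.502 m).
Only the shell between 0.189 m and r is enclosed: Q_enc = ρ·(4π/3)(r³ − a³) = (-2.55e-4)·(4π/3)·((0.312)³ − (0.189)³) = -2.523×10^-5 C.
Gauss's law: E·4πr² = Q_enc/ε₀.
E = |Q_enc|/(4πε₀r²) = (2.523e-5)/(4π·8.85×10^-12·(0.312)²) = 2.33×10^6 N/C.

|E| = 2.33×10^6 N/C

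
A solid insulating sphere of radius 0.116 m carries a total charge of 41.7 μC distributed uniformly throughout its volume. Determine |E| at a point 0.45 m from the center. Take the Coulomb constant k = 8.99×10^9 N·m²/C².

1.85e6 V/m

Symmetry ⇒ E = E(r) r̂. Gaussian sphere of radius r = 0.45 m (r > R, so the entire charge is enclosed).
Q_enc = 41.7 μC = 4.17×10^-5 C.
By Gauss's law, ∮E·dA = E·4πr² = Q_enc/ε₀.
E = k|Q_enc|/r² = (8.99×10^9)(4.17e-5)/(0.45)² = 1.85×10^6 N/C.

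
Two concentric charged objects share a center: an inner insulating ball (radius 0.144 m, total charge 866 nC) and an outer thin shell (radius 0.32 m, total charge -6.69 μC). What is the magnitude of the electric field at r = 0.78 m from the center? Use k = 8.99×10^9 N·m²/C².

E = 8.61×10^4 N/C

Use a concentric Gaussian sphere at r = 0.78 m (r > 0.32 m, enclosing both).
Q_enc = (866 nC) + (-6.69 μC) = -5.824e-6 C.
By Gauss's law, ∮E·dA = E·4πr² = Q_enc/ε₀.
E = k|Q_enc|/r² = (8.99×10^9)(5.824×10^-6)/(0.78)² = 8.61e4 N/C.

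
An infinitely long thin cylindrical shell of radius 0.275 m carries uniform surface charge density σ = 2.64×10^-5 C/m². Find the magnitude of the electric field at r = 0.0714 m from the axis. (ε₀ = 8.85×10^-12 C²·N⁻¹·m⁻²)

Take a coaxial cylindrical Gaussian surface of radius r = 0.0714 m and length L (r < 0.275 m, inside the shell).
All the surface charge lies outside this cylinder: Q_enc = 0, hence E = 0.

E = 0 (no enclosed charge)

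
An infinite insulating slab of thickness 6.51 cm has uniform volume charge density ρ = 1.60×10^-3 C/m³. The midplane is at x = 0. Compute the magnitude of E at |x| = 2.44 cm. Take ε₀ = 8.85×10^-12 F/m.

By symmetry E is perpendicular to the slab. A Gaussian pillbox from −2.44 cm to +2.44 cm (face area A) lies entirely within the slab.
Q_enc = ρ·(2x)·A and flux = 2EA, so 2EA = 2ρxA/ε₀ ⇒ E = |ρ|x/ε₀.
E = (1.60×10^-3)(0.0244)/(8.85×10^-12) = 4.41×10^6 N/C.

4.41e6 V/m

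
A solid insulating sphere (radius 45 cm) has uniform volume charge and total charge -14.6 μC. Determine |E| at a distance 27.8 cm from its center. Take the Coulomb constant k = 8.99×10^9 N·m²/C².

E = 4.00×10^5 N/C

Symmetry ⇒ E = E(r) r̂. Gaussian sphere of radius r = 27.8 cm (r < R).
Only the charge within r is enclosed: Q_enc = Q·(r/R)³ = (-14.6 μC)·(27.8 cm/45 cm)³ = -3.442e-6 C.
Since E is radial and uniform over the Gaussian sphere, Φ = E·4πr² = Q_enc/ε₀.
E = k|Q_enc|/r² = (8.99×10^9)(3.442e-6)/(0.278)² = 4.00×10^5 N/C.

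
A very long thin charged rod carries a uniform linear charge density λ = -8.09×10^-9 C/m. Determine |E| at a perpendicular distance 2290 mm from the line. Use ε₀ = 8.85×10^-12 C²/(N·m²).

Take a coaxial cylindrical Gaussian surface of radius r = 2290 mm and length L.
Q_enc = λL, so λ_enc = -8.09e-9 C/m.
Applying ∮E·dA = Q_enc/ε₀ with the end caps contributing no flux:
E = |λ_enc|/(2πε₀r) = (8.09e-9)/(2π·8.85×10^-12·2.29) = 63.5 N/C.

63.5 V/m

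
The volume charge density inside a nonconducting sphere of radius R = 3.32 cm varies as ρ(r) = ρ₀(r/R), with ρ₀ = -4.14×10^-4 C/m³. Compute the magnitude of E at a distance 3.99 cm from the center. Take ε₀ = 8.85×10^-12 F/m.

By spherical symmetry E is radial; choose a Gaussian sphere of radius r = 3.99 cm (r > R, all charge enclosed).
Q_enc = 4π ∫₀^R ρ₀(r'/R)^1 r'² dr' = 4πρ₀R³/4 = -4.76×10^-8 C.
Gauss's law: E·4πr² = Q_enc/ε₀.
E = |Q_enc|/(4πε₀r²) = (4.76×10^-8)/(4π·8.85×10^-12·(0.0399)²) = 2.69e5 N/C.

E ≈ 2.69×10^5 N/C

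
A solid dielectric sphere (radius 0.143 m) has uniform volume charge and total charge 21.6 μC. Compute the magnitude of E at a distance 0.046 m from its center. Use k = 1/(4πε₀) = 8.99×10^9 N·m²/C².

E ≈ 3.05e6 V/m

Take a concentric spherical Gaussian surface of radius r = 0.046 m (r < R).
For a uniform sphere the enclosed fraction is (r/R)³, so Q_enc = (21.6 μC)(0.046/0.143)³ = 7.19×10^-7 C.
Gauss's law: E·4πr² = Q_enc/ε₀.
E = k|Q_enc|/r² = (8.99×10^9)(7.19×10^-7)/(0.046)² = 3.05e6 N/C.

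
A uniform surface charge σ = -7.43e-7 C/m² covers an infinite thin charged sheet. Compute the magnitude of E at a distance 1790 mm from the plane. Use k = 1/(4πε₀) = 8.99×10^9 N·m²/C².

|E| = 4.20×10^4 N/C

The symmetry is planar: E is normal to the sheet and the same magnitude on both sides. Take a pillbox straddling the sheet with end-cap area A.
Only the two end caps contribute flux: Φ = 2EA. With Q_enc = σA, Gauss's law gives E = |σ|/(2ε₀).
E = 2πk|σ| = 2π(8.99×10^9)(7.43e-7) = 4.20×10^4 N/C.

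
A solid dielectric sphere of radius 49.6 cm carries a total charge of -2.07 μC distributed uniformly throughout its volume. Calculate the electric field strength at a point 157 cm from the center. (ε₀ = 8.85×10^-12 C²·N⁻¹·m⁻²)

7.55×10^3 N/C

Take a concentric spherical Gaussian surface of radius r = 157 cm (r > R, so the entire charge is enclosed).
Q_enc = -2.07 μC = -2.07×10^-6 C.
Gauss's law: E·4πr² = Q_enc/ε₀.
E = |Q_enc|/(4πε₀r²) = (2.07×10^-6)/(4π·8.85×10^-12·(1.57)²) = 7.55e3 N/C.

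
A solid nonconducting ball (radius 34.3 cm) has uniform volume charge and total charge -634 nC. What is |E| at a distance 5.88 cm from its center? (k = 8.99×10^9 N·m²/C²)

|E| = 8.31×10^3 N/C

Symmetry ⇒ E = E(r) r̂. Gaussian sphere of radius r = 5.88 cm (r < R).
Only the charge within r is enclosed: Q_enc = Q·(r/R)³ = (-634 nC)·(5.88 cm/34.3 cm)³ = -3.194×10^-9 C.
Since E is radial and uniform over the Gaussian sphere, Φ = E·4πr² = Q_enc/ε₀.
E = k|Q_enc|/r² = (8.99×10^9)(3.194×10^-9)/(0.0588)² = 8.31×10^3 N/C.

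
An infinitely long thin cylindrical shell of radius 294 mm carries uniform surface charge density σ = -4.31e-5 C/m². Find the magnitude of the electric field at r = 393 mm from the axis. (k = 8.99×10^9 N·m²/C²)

E ≈ 3.64e6 N/C

Coaxial Gaussian cylinder, radius r = 393 mm, length L (r > 294 mm).
The whole shell is enclosed: λ_enc = σ·2πR = (-4.31×10^-5)·2π·(0.294) = -7.962×10^-5 C/m.
By Gauss's law (flux through the curved wall only), E·2πrL = λ_enc L/ε₀.
E = 2k|λ_enc|/r = 2(8.99×10^9)(7.962×10^-5)/(0.393) = 3.64×10^6 N/C.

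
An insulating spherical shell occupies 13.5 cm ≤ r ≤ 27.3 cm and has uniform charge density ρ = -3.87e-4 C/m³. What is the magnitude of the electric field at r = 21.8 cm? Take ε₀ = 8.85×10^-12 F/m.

E ≈ 2.42×10^6 V/m

Take a concentric spherical Gaussian surface of radius r = 21.8 cm (within the shell material, 13.5 cm < r < 27.3 cm).
Enclosed charge is the volume from a to r: Q_enc = (4π/3)ρ(r³ − a³) = -1.281×10^-5 C.
Since E is radial and uniform over the Gaussian sphere, Φ = E·4πr² = Q_enc/ε₀.
E = |Q_enc|/(4πε₀r²) = (1.281e-5)/(4π·8.85×10^-12·(0.218)²) = 2.42×10^6 N/C.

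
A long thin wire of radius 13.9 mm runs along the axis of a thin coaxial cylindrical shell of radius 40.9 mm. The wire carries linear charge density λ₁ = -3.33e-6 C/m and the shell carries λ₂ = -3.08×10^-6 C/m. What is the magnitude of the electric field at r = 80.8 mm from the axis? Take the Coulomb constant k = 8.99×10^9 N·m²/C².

By cylindrical symmetry E is radial; use a coaxial Gaussian cylinder of radius 80.8 mm and length L (r > 40.9 mm, enclosing both).
λ_enc = λ₁ + λ₂ = (-3.33×10^-6) + (-3.08×10^-6) = -6.41e-6 C/m.
By Gauss's law (flux through the curved wall only), E·2πrL = λ_enc L/ε₀.
E = 2k|λ_enc|/r = 2(8.99×10^9)(6.41×10^-6)/(0.0808) = 1.43e6 N/C.

1.43×10^6 N/C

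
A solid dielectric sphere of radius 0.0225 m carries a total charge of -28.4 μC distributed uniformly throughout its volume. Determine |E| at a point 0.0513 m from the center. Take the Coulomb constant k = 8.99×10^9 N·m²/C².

E ≈ 9.70×10^7 N/C

Use a concentric Gaussian sphere at r = 0.0513 m (r > R, so the entire charge is enclosed).
Q_enc = -28.4 μC = -2.84e-5 C.
Gauss's law: E·4πr² = Q_enc/ε₀.
E = k|Q_enc|/r² = (8.99×10^9)(2.84e-5)/(0.0513)² = 9.70e7 N/C.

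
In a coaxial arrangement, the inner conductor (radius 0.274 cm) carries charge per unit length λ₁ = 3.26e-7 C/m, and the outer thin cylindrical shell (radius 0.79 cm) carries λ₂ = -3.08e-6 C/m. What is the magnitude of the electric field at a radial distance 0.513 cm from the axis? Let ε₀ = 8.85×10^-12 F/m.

By cylindrical symmetry E is radial; use a coaxial Gaussian cylinder of radius 0.513 cm and length L (between the conductors, 0.274 cm < r < 0.79 cm).
The shell at 0.79 cm lies outside the Gaussian surface, so λ_enc = λ₁ = 3.26e-7 C/m.
By Gauss's law (flux through the curved wall only), E·2πrL = λ_enc L/ε₀.
E = |λ_enc|/(2πε₀r) = (3.26×10^-7)/(2π·8.85×10^-12·0.00513) = 1.14×10^6 N/C.

E ≈ 1.14×10^6 V/m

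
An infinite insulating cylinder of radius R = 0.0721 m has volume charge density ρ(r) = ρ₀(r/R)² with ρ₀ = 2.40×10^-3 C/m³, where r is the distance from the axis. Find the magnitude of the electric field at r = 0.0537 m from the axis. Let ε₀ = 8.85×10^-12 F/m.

|E| ≈ 2.02e6 N/C

By cylindrical symmetry E is radial; use a coaxial Gaussian cylinder of radius 0.0537 m and length L (r < R).
λ_enc = ∫₀^r ρ(r')·2πr' dr' = (2πρ₀/R²)·r^4/4 = 6.031e-6 C/m.
Applying ∮E·dA = Q_enc/ε₀ with the end caps contributing no flux:
E = |λ_enc|/(2πε₀r) = (6.031e-6)/(2π·8.85×10^-12·0.0537) = 2.02e6 N/C.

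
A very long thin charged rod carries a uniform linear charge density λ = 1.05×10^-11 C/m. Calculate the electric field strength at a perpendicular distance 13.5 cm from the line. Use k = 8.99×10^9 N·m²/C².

Take a coaxial cylindrical Gaussian surface of radius r = 13.5 cm and length L.
Q_enc = λL, so λ_enc = 1.05e-11 C/m.
Since E is radial and uniform over the curved surface, Φ = E·2πrL = Q_enc/ε₀ = λ_enc L/ε₀.
E = 2k|λ_enc|/r = 2(8.99×10^9)(1.05×10^-11)/(0.135) = 1.4 N/C.

E ≈ 1.4 N/C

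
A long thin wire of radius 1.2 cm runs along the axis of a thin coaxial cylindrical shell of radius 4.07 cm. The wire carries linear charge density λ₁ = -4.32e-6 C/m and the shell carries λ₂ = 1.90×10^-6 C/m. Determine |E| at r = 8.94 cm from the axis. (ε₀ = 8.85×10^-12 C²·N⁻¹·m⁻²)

By cylindrical symmetry E is radial; use a coaxial Gaussian cylinder of radius 8.94 cm and length L (r > 4.07 cm, enclosing both).
λ_enc = λ₁ + λ₂ = (-4.32×10^-6) + (1.90×10^-6) = -2.42×10^-6 C/m.
Applying ∮E·dA = Q_enc/ε₀ with the end caps contributing no flux:
E = |λ_enc|/(2πε₀r) = (2.42×10^-6)/(2π·8.85×10^-12·0.0894) = 4.87×10^5 N/C.

E ≈ 4.87e5 V/m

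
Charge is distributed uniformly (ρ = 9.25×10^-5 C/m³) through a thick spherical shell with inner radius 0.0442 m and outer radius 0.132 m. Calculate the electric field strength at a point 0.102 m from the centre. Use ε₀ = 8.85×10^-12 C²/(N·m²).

|E| ≈ 3.26×10^5 V/m

Use a concentric Gaussian sphere at r = 0.102 m (within the shell material, 0.0442 m < r < 0.132 m).
Only the shell between 0.0442 m and r is enclosed: Q_enc = ρ·(4π/3)(r³ − a³) = (9.25×10^-5)·(4π/3)·((0.102)³ − (0.0442)³) = 3.777×10^-7 C.
Since E is radial and uniform over the Gaussian sphere, Φ = E·4πr² = Q_enc/ε₀.
E = |Q_enc|/(4πε₀r²) = (3.777e-7)/(4π·8.85×10^-12·(0.102)²) = 3.26×10^5 N/C.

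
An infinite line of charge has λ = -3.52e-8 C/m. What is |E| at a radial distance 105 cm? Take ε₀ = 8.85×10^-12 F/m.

Coaxial Gaussian cylinder, radius r = 105 cm, length L.
Q_enc = λL, so λ_enc = -3.52×10^-8 C/m.
By Gauss's law (flux through the curved wall only), E·2πrL = λ_enc L/ε₀.
E = |λ_enc|/(2πε₀r) = (3.52×10^-8)/(2π·8.85×10^-12·1.05) = 603 N/C.

|E| = 603 N/C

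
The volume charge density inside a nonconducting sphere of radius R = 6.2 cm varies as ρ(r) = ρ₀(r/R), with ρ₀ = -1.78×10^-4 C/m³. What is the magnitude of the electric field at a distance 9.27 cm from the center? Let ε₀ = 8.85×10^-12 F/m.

E = 1.39×10^5 N/C

Symmetry ⇒ E = E(r) r̂. Gaussian sphere of radius r = 9.27 cm (r > R, all charge enclosed).
Q_enc = 4π ∫₀^R ρ₀(r'/R)^1 r'² dr' = 4πρ₀R³/4 = -1.333×10^-7 C.
Since E is radial and uniform over the Gaussian sphere, Φ = E·4πr² = Q_enc/ε₀.
E = |Q_enc|/(4πε₀r²) = (1.333×10^-7)/(4π·8.85×10^-12·(0.0927)²) = 1.39×10^5 N/C.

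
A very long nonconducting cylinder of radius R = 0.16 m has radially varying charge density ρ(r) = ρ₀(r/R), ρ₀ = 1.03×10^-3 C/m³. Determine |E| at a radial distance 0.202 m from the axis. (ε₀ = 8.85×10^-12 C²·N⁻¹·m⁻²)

|E| ≈ 4.92e6 N/C

Take a coaxial cylindrical Gaussian surface of radius r = 0.202 m and length L (r > R, full charge per length enclosed).
λ_enc = 2π ∫₀^R ρ₀(r'/R)^1 r' dr' = 2πρ₀R²/3 = 5.523×10^-5 C/m.
Gauss's law: E·2πrL = λ_enc L/ε₀.
E = |λ_enc|/(2πε₀r) = (5.523e-5)/(2π·8.85×10^-12·0.202) = 4.92×10^6 N/C.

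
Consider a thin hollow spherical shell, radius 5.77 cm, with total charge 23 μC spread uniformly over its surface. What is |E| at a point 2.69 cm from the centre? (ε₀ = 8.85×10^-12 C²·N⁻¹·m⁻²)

Take a concentric spherical Gaussian surface of radius r = 2.69 cm (inside the shell, r < 5.77 cm).
All the charge is outside the Gaussian surface: Q_enc = 0, hence E = 0 everywhere inside the shell.

|E| = 0 N/C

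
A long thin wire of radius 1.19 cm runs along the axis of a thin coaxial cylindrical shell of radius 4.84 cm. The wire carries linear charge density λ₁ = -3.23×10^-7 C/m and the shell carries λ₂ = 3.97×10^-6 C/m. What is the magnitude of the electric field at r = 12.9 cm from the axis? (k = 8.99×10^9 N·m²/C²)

Coaxial Gaussian cylinder, radius r = 12.9 cm, length L (r > 4.84 cm, enclosing both).
λ_enc = λ₁ + λ₂ = (-3.23e-7) + (3.97×10^-6) = 3.647×10^-6 C/m.
Since E is radial and uniform over the curved surface, Φ = E·2πrL = Q_enc/ε₀ = λ_enc L/ε₀.
E = 2k|λ_enc|/r = 2(8.99×10^9)(3.647×10^-6)/(0.129) = 5.08e5 N/C.

|E| = 5.08×10^5 N/C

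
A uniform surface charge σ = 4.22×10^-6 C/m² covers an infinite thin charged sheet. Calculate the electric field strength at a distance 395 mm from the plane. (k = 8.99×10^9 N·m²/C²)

The symmetry is planar: E is normal to the sheet and the same magnitude on both sides. Take a pillbox straddling the sheet with end-cap area A.
Flux Φ = 2EA and Q_enc = σA, so 2EA = σA/ε₀ ⇒ E = |σ|/(2ε₀), independent of distance.
E = 2πk|σ| = 2π(8.99×10^9)(4.22e-6) = 2.38e5 N/C.

E = 2.38×10^5 N/C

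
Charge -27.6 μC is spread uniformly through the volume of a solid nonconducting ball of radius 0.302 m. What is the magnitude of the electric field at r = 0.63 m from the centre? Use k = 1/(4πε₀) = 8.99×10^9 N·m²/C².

Take a concentric spherical Gaussian surface of radius r = 0.63 m (r > R, so the entire charge is enclosed).
Q_enc = -27.6 μC = -2.76×10^-5 C.
Gauss's law: E·4πr² = Q_enc/ε₀.
E = k|Q_enc|/r² = (8.99×10^9)(2.76e-5)/(0.63)² = 6.25×10^5 N/C.

6.25e5 N/C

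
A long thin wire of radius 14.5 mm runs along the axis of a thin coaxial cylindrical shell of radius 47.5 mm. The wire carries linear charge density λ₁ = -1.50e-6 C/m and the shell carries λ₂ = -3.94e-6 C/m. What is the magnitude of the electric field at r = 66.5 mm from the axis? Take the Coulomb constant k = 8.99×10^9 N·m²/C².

Coaxial Gaussian cylinder, radius r = 66.5 mm, length L (r > 47.5 mm, enclosing both).
λ_enc = λ₁ + λ₂ = (-1.50e-6) + (-3.94×10^-6) = -5.44×10^-6 C/m.
Since E is radial and uniform over the curved surface, Φ = E·2πrL = Q_enc/ε₀ = λ_enc L/ε₀.
E = 2k|λ_enc|/r = 2(8.99×10^9)(5.44e-6)/(0.0665) = 1.47×10^6 N/C.

|E| = 1.47e6 N/C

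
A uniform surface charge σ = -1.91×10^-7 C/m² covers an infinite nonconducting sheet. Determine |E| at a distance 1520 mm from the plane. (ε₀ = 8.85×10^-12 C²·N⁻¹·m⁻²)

E ≈ 1.08×10^4 N/C

By planar symmetry E is perpendicular to the sheet and uniform; use a Gaussian pillbox with flat faces of area A on each side of the sheet.
Only the two end caps contribute flux: Φ = 2EA. With Q_enc = σA, Gauss's law gives E = |σ|/(2ε₀).
E = |σ|/(2ε₀) = (1.91e-7)/(2·8.85×10^-12) = 1.08×10^4 N/C.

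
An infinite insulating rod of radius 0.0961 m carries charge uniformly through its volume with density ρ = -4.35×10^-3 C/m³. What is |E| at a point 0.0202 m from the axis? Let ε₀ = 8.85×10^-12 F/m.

By cylindrical symmetry E is radial; use a coaxial Gaussian cylinder of radius 0.0202 m and length L (r < R).
Charge inside radius r per length L is ρ·πr²·L, so λ_enc = ρπr² = -5.576×10^-6 C/m.
Gauss's law: E·2πrL = λ_enc L/ε₀.
E = |λ_enc|/(2πε₀r) = (5.576×10^-6)/(2π·8.85×10^-12·0.0202) = 4.96×10^6 N/C.

4.96e6 V/m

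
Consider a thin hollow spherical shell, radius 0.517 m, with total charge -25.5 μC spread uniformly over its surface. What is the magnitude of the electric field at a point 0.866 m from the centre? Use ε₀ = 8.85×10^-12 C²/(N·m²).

Use a concentric Gaussian sphere at r = 0.866 m (r > 0.517 m).
The entire shell is enclosed: Q_enc = -2.55×10^-5 C.
Applying ∮E·dA = Q_enc/ε₀ with Φ = E(4πr²):
E = |Q_enc|/(4πε₀r²) = (2.55e-5)/(4π·8.85×10^-12·(0.866)²) = 3.06×10^5 N/C.

|E| = 3.06×10^5 N/C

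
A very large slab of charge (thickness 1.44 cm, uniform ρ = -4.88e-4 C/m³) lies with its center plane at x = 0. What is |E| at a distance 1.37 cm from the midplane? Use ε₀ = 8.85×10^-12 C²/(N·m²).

|E| = 3.97×10^5 N/C

The point |x| = 1.37 cm lies outside the slab (half-thickness 0.0072 m). A symmetric pillbox spanning the full slab encloses Q_enc = ρ·d·A.
Flux = 2EA ⇒ E = |ρ|d/(2ε₀), independent of distance outside.
E = (4.88×10^-4)(0.0144)/(2·8.85×10^-12) = 3.97e5 N/C.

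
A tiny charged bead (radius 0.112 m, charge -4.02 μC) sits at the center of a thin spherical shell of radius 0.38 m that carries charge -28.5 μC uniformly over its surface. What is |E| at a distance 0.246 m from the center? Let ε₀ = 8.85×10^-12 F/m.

Symmetry ⇒ E = E(r) r̂. Gaussian sphere of radius r = 0.246 m (between the bodies, 0.112 m < r < 0.38 m).
Only the inner charge is enclosed; the outer shell contributes nothing inside itself. Q_enc = -4.02 μC = -4.02×10^-6 C.
Applying ∮E·dA = Q_enc/ε₀ with Φ = E(4πr²):
E = |Q_enc|/(4πε₀r²) = (4.02×10^-6)/(4π·8.85×10^-12·(0.246)²) = 5.97×10^5 N/C.

|E| ≈ 5.97×10^5 V/m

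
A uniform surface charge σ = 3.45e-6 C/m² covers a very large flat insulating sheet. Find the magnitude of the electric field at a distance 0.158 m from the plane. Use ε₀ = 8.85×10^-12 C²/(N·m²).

|E| ≈ 1.95e5 N/C

By planar symmetry E is perpendicular to the sheet and uniform; use a Gaussian pillbox with flat faces of area A on each side of the sheet.
Flux Φ = 2EA and Q_enc = σA, so 2EA = σA/ε₀ ⇒ E = |σ|/(2ε₀), independent of distance.
E = |σ|/(2ε₀) = (3.45×10^-6)/(2·8.85×10^-12) = 1.95×10^5 N/C.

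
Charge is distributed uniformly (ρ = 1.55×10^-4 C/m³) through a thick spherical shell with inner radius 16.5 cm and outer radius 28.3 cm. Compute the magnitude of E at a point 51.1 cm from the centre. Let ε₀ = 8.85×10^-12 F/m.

Symmetry ⇒ E = E(r) r̂. Gaussian sphere of radius r = 51.1 cm (r > 28.3 cm, enclosing the whole shell).
Q_enc = ρ·(4π/3)(b³ − a³) = (1.55e-4)·(4π/3)·((0.283)³ − (0.165)³) = 1.18×10^-5 C.
Gauss's law: E·4πr² = Q_enc/ε₀.
E = |Q_enc|/(4πε₀r²) = (1.18×10^-5)/(4π·8.85×10^-12·(0.511)²) = 4.06×10^5 N/C.

|E| = 4.06×10^5 N/C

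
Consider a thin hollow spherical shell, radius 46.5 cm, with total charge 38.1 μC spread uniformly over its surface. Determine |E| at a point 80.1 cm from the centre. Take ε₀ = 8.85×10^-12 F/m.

5.34e5 V/m

Symmetry ⇒ E = E(r) r̂. Gaussian sphere of radius r = 80.1 cm (r > 46.5 cm).
The entire shell is enclosed: Q_enc = 3.81×10^-5 C.
Since E is radial and uniform over the Gaussian sphere, Φ = E·4πr² = Q_enc/ε₀.
E = |Q_enc|/(4πε₀r²) = (3.81×10^-5)/(4π·8.85×10^-12·(0.801)²) = 5.34e5 N/C.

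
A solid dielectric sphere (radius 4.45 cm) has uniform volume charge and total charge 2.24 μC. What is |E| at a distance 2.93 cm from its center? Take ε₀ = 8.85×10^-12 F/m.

E = 6.70×10^6 V/m

Use a concentric Gaussian sphere at r = 2.93 cm (r < R).
Only the charge within r is enclosed: Q_enc = Q·(r/R)³ = (2.24 μC)·(2.93 cm/4.45 cm)³ = 6.394e-7 C.
By Gauss's law, ∮E·dA = E·4πr² = Q_enc/ε₀.
E = |Q_enc|/(4πε₀r²) = (6.394×10^-7)/(4π·8.85×10^-12·(0.0293)²) = 6.70e6 N/C.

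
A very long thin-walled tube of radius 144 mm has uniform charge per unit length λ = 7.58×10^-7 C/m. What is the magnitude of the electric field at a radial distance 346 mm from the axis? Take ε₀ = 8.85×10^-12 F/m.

By cylindrical symmetry E is radial; use a coaxial Gaussian cylinder of radius 346 mm and length L (r > 144 mm).
The full line charge is enclosed: λ_enc = 7.58e-7 C/m.
By Gauss's law (flux through the curved wall only), E·2πrL = λ_enc L/ε₀.
E = |λ_enc|/(2πε₀r) = (7.58×10^-7)/(2π·8.85×10^-12·0.346) = 3.94×10^4 N/C.

E = 3.94×10^4 V/m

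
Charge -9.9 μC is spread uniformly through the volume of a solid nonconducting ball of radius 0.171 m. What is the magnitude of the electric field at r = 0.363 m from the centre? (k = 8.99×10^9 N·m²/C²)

|E| = 6.75e5 N/C

Symmetry ⇒ E = E(r) r̂. Gaussian sphere of radius r = 0.363 m (r > R, so the entire charge is enclosed).
Q_enc = -9.9 μC = -9.90×10^-6 C.
Gauss's law: E·4πr² = Q_enc/ε₀.
E = k|Q_enc|/r² = (8.99×10^9)(9.90e-6)/(0.363)² = 6.75×10^5 N/C.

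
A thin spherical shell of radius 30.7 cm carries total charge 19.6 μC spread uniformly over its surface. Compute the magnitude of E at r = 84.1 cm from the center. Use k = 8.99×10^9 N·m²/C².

2.49×10^5 N/C

Use a concentric Gaussian sphere at r = 84.1 cm (r > 30.7 cm).
The entire shell is enclosed: Q_enc = 1.96e-5 C.
Since E is radial and uniform over the Gaussian sphere, Φ = E·4πr² = Q_enc/ε₀.
E = k|Q_enc|/r² = (8.99×10^9)(1.96×10^-5)/(0.841)² = 2.49×10^5 N/C.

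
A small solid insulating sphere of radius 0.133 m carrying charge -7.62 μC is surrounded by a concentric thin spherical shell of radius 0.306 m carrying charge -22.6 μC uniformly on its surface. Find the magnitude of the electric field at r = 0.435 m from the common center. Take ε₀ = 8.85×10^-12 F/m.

By spherical symmetry E is radial; choose a Gaussian sphere of radius r = 0.435 m (r > 0.306 m, enclosing both).
Q_enc = (-7.62 μC) + (-22.6 μC) = -3.022e-5 C.
By Gauss's law, ∮E·dA = E·4πr² = Q_enc/ε₀.
E = |Q_enc|/(4πε₀r²) = (3.022e-5)/(4π·8.85×10^-12·(0.435)²) = 1.44×10^6 N/C.

E ≈ 1.44e6 N/C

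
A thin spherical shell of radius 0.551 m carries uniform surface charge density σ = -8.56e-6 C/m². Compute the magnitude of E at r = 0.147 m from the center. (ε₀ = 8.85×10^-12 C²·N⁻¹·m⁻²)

Take a concentric spherical Gaussian surface of radius r = 0.147 m (inside the shell, r < 0.551 m).
No charge lies within this surface, so Q_enc = 0 and Gauss's law gives E·4πr² = 0 ⇒ E = 0.

E = 0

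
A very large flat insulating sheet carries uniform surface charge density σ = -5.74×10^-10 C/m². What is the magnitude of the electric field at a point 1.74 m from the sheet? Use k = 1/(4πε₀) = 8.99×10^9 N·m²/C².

E ≈ 32.4 N/C

Choose a cylindrical pillbox piercing the sheet, end faces (area A) parallel to it.
Only the two end caps contribute flux: Φ = 2EA. With Q_enc = σA, Gauss's law gives E = |σ|/(2ε₀).
E = 2πk|σ| = 2π(8.99×10^9)(5.74×10^-10) = 32.4 N/C.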